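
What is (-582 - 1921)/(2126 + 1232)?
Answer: -2503/3358 ≈ -0.74538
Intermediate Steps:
(-582 - 1921)/(2126 + 1232) = -2503/3358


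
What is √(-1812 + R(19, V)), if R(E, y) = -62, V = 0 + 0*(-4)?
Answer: I*√1874 ≈ 43.29*I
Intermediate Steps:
V = 0 (V = 0 + 0 = 0)
√(-1812 + R(19, V)) = √(-1812 - 62) = √(-1874) = I*√1874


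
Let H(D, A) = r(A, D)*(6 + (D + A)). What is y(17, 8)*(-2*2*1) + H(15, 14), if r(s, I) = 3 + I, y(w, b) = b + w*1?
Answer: 530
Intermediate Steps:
y(w, b) = b + w
H(D, A) = (3 + D)*(6 + A + D) (H(D, A) = (3 + D)*(6 + (D + A)) = (3 + D)*(6 + (A + D)) = (3 + D)*(6 + A + D))
y(17, 8)*(-2*2*1) + H(15, 14) = (8 + 17)*(-2*2*1) + (3 + 15)*(6 + 14 + 15) = 25*(-4*1) + 18*35 = 25*(-4) + 630 = -100 + 630 = 530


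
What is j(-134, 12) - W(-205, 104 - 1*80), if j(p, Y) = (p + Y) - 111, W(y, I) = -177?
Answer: -56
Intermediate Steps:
j(p, Y) = -111 + Y + p (j(p, Y) = (Y + p) - 111 = -111 + Y + p)
j(-134, 12) - W(-205, 104 - 1*80) = (-111 + 12 - 134) - 1*(-177) = -233 + 177 = -56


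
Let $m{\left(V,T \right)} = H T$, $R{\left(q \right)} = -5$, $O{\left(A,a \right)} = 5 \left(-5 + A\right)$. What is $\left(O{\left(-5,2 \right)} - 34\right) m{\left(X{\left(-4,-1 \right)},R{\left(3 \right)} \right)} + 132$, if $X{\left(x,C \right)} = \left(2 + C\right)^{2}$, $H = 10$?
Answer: $4332$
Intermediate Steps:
$O{\left(A,a \right)} = -25 + 5 A$
$m{\left(V,T \right)} = 10 T$
$\left(O{\left(-5,2 \right)} - 34\right) m{\left(X{\left(-4,-1 \right)},R{\left(3 \right)} \right)} + 132 = \left(\left(-25 + 5 \left(-5\right)\right) - 34\right) 10 \left(-5\right) + 132 = \left(\left(-25 - 25\right) - 34\right) \left(-50\right) + 132 = \left(-50 - 34\right) \left(-50\right) + 132 = \left(-84\right) \left(-50\right) + 132 = 4200 + 132 = 4332$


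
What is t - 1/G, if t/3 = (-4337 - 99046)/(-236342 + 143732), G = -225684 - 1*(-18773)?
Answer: 339541441/101386390 ≈ 3.3490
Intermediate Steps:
G = -206911 (G = -225684 + 18773 = -206911)
t = 1641/490 (t = 3*((-4337 - 99046)/(-236342 + 143732)) = 3*(-103383/(-92610)) = 3*(-103383*(-1/92610)) = 3*(547/490) = 1641/490 ≈ 3.3490)
t - 1/G = 1641/490 - 1/(-206911) = 1641/490 - 1*(-1/206911) = 1641/490 + 1/206911 = 339541441/101386390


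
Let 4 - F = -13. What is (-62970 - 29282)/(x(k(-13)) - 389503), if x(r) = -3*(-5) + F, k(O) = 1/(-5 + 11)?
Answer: 92252/389471 ≈ 0.23686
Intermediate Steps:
F = 17 (F = 4 - 1*(-13) = 4 + 13 = 17)
k(O) = ⅙ (k(O) = 1/6 = ⅙)
x(r) = 32 (x(r) = -3*(-5) + 17 = 15 + 17 = 32)
(-62970 - 29282)/(x(k(-13)) - 389503) = (-62970 - 29282)/(32 - 389503) = -92252/(-389471) = -92252*(-1/389471) = 92252/389471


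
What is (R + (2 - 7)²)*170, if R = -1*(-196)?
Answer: 37570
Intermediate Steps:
R = 196
(R + (2 - 7)²)*170 = (196 + (2 - 7)²)*170 = (196 + (-5)²)*170 = (196 + 25)*170 = 221*170 = 37570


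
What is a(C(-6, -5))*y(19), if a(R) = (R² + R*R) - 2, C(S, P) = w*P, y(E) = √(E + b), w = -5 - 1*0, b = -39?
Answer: 2496*I*√5 ≈ 5581.2*I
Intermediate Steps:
w = -5 (w = -5 + 0 = -5)
y(E) = √(-39 + E) (y(E) = √(E - 39) = √(-39 + E))
C(S, P) = -5*P
a(R) = -2 + 2*R² (a(R) = (R² + R²) - 2 = 2*R² - 2 = -2 + 2*R²)
a(C(-6, -5))*y(19) = (-2 + 2*(-5*(-5))²)*√(-39 + 19) = (-2 + 2*25²)*√(-20) = (-2 + 2*625)*(2*I*√5) = (-2 + 1250)*(2*I*√5) = 1248*(2*I*√5) = 2496*I*√5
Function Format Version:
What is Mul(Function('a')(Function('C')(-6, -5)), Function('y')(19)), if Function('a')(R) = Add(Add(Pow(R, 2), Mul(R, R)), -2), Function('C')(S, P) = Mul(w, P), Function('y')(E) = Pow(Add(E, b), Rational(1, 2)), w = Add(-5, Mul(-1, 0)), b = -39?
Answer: Mul(2496, I, Pow(5, Rational(1, 2))) ≈ Mul(5581.2, I)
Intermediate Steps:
w = -5 (w = Add(-5, 0) = -5)
Function('y')(E) = Pow(Add(-39, E), Rational(1, 2)) (Function('y')(E) = Pow(Add(E, -39), Rational(1, 2)) = Pow(Add(-39, E), Rational(1, 2)))
Function('C')(S, P) = Mul(-5, P)
Function('a')(R) = Add(-2, Mul(2, Pow(R, 2))) (Function('a')(R) = Add(Add(Pow(R, 2), Pow(R, 2)), -2) = Add(Mul(2, Pow(R, 2)), -2) = Add(-2, Mul(2, Pow(R, 2))))
Mul(Function('a')(Function('C')(-6, -5)), Function('y')(19)) = Mul(Add(-2, Mul(2, Pow(Mul(-5, -5), 2))), Pow(Add(-39, 19), Rational(1, 2))) = Mul(Add(-2, Mul(2, Pow(25, 2))), Pow(-20, Rational(1, 2))) = Mul(Add(-2, Mul(2, 625)), Mul(2, I, Pow(5, Rational(1, 2)))) = Mul(Add(-2, 1250), Mul(2, I, Pow(5, Rational(1, 2)))) = Mul(1248, Mul(2, I, Pow(5, Rational(1, 2)))) = Mul(2496, I, Pow(5, Rational(1, 2)))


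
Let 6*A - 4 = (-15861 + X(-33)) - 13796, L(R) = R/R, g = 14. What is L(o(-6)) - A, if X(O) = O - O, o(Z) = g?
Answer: 29659/6 ≈ 4943.2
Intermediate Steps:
o(Z) = 14
X(O) = 0
L(R) = 1
A = -29653/6 (A = ⅔ + ((-15861 + 0) - 13796)/6 = ⅔ + (-15861 - 13796)/6 = ⅔ + (⅙)*(-29657) = ⅔ - 29657/6 = -29653/6 ≈ -4942.2)
L(o(-6)) - A = 1 - 1*(-29653/6) = 1 + 29653/6 = 29659/6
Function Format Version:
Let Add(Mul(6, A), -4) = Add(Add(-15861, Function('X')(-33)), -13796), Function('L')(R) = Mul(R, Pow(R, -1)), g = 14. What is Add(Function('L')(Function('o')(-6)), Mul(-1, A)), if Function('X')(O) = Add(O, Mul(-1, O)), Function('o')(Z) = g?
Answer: Rational(29659, 6) ≈ 4943.2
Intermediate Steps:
Function('o')(Z) = 14
Function('X')(O) = 0
Function('L')(R) = 1
A = Rational(-29653, 6) (A = Add(Rational(2, 3), Mul(Rational(1, 6), Add(Add(-15861, 0), -13796))) = Add(Rational(2, 3), Mul(Rational(1, 6), Add(-15861, -13796))) = Add(Rational(2, 3), Mul(Rational(1, 6), -29657)) = Add(Rational(2, 3), Rational(-29657, 6)) = Rational(-29653, 6) ≈ -4942.2)
Add(Function('L')(Function('o')(-6)), Mul(-1, A)) = Add(1, Mul(-1, Rational(-29653, 6))) = Add(1, Rational(29653, 6)) = Rational(29659, 6)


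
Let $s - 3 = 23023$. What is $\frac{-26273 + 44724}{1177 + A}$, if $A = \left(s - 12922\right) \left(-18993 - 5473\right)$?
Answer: $- \frac{18451}{247203287} \approx -7.4639 \cdot 10^{-5}$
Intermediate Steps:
$s = 23026$ ($s = 3 + 23023 = 23026$)
$A = -247204464$ ($A = \left(23026 - 12922\right) \left(-18993 - 5473\right) = 10104 \left(-24466\right) = -247204464$)
$\frac{-26273 + 44724}{1177 + A} = \frac{-26273 + 44724}{1177 - 247204464} = \frac{18451}{-247203287} = 18451 \left(- \frac{1}{247203287}\right) = - \frac{18451}{247203287}$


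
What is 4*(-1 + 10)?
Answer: 36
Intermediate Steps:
4*(-1 + 10) = 4*9 = 36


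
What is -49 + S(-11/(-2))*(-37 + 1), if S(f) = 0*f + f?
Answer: -247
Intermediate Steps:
S(f) = f (S(f) = 0 + f = f)
-49 + S(-11/(-2))*(-37 + 1) = -49 + (-11/(-2))*(-37 + 1) = -49 - 11*(-1/2)*(-36) = -49 + (11/2)*(-36) = -49 - 198 = -247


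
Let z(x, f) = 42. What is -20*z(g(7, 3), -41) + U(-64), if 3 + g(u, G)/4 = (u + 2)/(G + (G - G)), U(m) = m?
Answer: -904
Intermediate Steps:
g(u, G) = -12 + 4*(2 + u)/G (g(u, G) = -12 + 4*((u + 2)/(G + (G - G))) = -12 + 4*((2 + u)/(G + 0)) = -12 + 4*((2 + u)/G) = -12 + 4*(2 + u)/G)
-20*z(g(7, 3), -41) + U(-64) = -20*42 - 64 = -840 - 64 = -904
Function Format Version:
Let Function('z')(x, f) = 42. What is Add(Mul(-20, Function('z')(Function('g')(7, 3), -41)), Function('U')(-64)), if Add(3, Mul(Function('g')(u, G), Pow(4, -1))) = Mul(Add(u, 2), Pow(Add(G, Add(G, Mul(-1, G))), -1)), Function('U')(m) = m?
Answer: -904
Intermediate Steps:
Function('g')(u, G) = Add(-12, Mul(4, Pow(G, -1), Add(2, u))) (Function('g')(u, G) = Add(-12, Mul(4, Mul(Add(u, 2), Pow(Add(G, Add(G, Mul(-1, G))), -1)))) = Add(-12, Mul(4, Mul(Add(2, u), Pow(Add(G, 0), -1)))) = Add(-12, Mul(4, Mul(Add(2, u), Pow(G, -1)))) = Add(-12, Mul(4, Mul(Pow(G, -1), Add(2, u)))) = Add(-12, Mul(4, Pow(G, -1), Add(2, u))))
Add(Mul(-20, Function('z')(Function('g')(7, 3), -41)), Function('U')(-64)) = Add(Mul(-20, 42), -64) = Add(-840, -64) = -904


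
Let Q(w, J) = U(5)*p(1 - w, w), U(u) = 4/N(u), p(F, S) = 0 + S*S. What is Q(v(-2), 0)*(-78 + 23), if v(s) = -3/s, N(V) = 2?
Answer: -495/2 ≈ -247.50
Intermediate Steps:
p(F, S) = S² (p(F, S) = 0 + S² = S²)
U(u) = 2 (U(u) = 4/2 = 4*(½) = 2)
Q(w, J) = 2*w²
Q(v(-2), 0)*(-78 + 23) = (2*(-3/(-2))²)*(-78 + 23) = (2*(-3*(-½))²)*(-55) = (2*(3/2)²)*(-55) = (2*(9/4))*(-55) = (9/2)*(-55) = -495/2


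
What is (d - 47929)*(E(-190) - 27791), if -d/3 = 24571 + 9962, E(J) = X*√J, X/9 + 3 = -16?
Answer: 4211114648 + 25911288*I*√190 ≈ 4.2111e+9 + 3.5716e+8*I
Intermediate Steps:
X = -171 (X = -27 + 9*(-16) = -27 - 144 = -171)
E(J) = -171*√J
d = -103599 (d = -3*(24571 + 9962) = -3*34533 = -103599)
(d - 47929)*(E(-190) - 27791) = (-103599 - 47929)*(-171*I*√190 - 27791) = -151528*(-171*I*√190 - 27791) = -151528*(-27791 - 171*I*√190) = 4211114648 + 25911288*I*√190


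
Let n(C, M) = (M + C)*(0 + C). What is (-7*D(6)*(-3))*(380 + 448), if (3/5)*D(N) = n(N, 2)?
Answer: 1391040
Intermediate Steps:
n(C, M) = C*(C + M) (n(C, M) = (C + M)*C = C*(C + M))
D(N) = 5*N*(2 + N)/3 (D(N) = 5*(N*(N + 2))/3 = 5*(N*(2 + N))/3 = 5*N*(2 + N)/3)
(-7*D(6)*(-3))*(380 + 448) = (-35*6*(2 + 6)/3*(-3))*(380 + 448) = (-35*6*8/3*(-3))*828 = (-7*80*(-3))*828 = -560*(-3)*828 = 1680*828 = 1391040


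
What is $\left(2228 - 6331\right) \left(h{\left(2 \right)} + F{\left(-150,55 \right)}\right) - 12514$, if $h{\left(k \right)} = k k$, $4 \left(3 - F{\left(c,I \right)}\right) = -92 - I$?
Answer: $- \frac{768081}{4} \approx -1.9202 \cdot 10^{5}$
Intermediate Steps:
$F{\left(c,I \right)} = 26 + \frac{I}{4}$ ($F{\left(c,I \right)} = 3 - \frac{-92 - I}{4} = 3 + \left(23 + \frac{I}{4}\right) = 26 + \frac{I}{4}$)
$h{\left(k \right)} = k^{2}$
$\left(2228 - 6331\right) \left(h{\left(2 \right)} + F{\left(-150,55 \right)}\right) - 12514 = \left(2228 - 6331\right) \left(2^{2} + \left(26 + \frac{1}{4} \cdot 55\right)\right) - 12514 = - 4103 \left(4 + \left(26 + \frac{55}{4}\right)\right) - 12514 = - 4103 \left(4 + \frac{159}{4}\right) - 12514 = \left(-4103\right) \frac{175}{4} - 12514 = - \frac{718025}{4} - 12514 = - \frac{768081}{4}$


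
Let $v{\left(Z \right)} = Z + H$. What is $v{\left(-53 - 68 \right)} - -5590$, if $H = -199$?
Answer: $5270$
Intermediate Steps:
$v{\left(Z \right)} = -199 + Z$ ($v{\left(Z \right)} = Z - 199 = -199 + Z$)
$v{\left(-53 - 68 \right)} - -5590 = \left(-199 - 121\right) - -5590 = \left(-199 - 121\right) + 5590 = -320 + 5590 = 5270$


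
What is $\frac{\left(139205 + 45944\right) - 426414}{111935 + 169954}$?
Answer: $- \frac{241265}{281889} \approx -0.85589$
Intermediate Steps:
$\frac{\left(139205 + 45944\right) - 426414}{111935 + 169954} = \frac{185149 - 426414}{281889} = \left(-241265\right) \frac{1}{281889} = - \frac{241265}{281889}$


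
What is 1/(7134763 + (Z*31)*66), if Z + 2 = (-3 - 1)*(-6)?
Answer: 1/7179775 ≈ 1.3928e-7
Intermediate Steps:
Z = 22 (Z = -2 + (-3 - 1)*(-6) = -2 - 4*(-6) = -2 + 24 = 22)
1/(7134763 + (Z*31)*66) = 1/(7134763 + (22*31)*66) = 1/(7134763 + 682*66) = 1/(7134763 + 45012) = 1/7179775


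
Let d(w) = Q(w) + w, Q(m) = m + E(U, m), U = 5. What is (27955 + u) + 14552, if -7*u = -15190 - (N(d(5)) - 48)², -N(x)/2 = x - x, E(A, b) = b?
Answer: 315043/7 ≈ 45006.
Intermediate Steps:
Q(m) = 2*m (Q(m) = m + m = 2*m)
d(w) = 3*w (d(w) = 2*w + w = 3*w)
N(x) = 0 (N(x) = -2*(x - x) = -2*0 = 0)
u = 17494/7 (u = -(-15190 - (0 - 48)²)/7 = -(-15190 - 1*(-48)²)/7 = -(-15190 - 1*2304)/7 = -(-15190 - 2304)/7 = -⅐*(-17494) = 17494/7 ≈ 2499.1)
(27955 + u) + 14552 = (27955 + 17494/7) + 14552 = 213179/7 + 14552 = 315043/7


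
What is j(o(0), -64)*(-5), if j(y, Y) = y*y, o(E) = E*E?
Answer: 0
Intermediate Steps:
o(E) = E²
j(y, Y) = y²
j(o(0), -64)*(-5) = (0²)²*(-5) = 0²*(-5) = 0*(-5) = 0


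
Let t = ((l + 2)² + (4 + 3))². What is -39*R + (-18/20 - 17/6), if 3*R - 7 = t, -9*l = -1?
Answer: -59084687/32805 ≈ -1801.1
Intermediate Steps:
l = ⅑ (l = -⅑*(-1) = ⅑ ≈ 0.11111)
t = 861184/6561 (t = ((⅑ + 2)² + (4 + 3))² = ((19/9)² + 7)² = (361/81 + 7)² = (928/81)² = 861184/6561 ≈ 131.26)
R = 907111/19683 (R = 7/3 + (⅓)*(861184/6561) = 7/3 + 861184/19683 = 907111/19683 ≈ 46.086)
-39*R + (-18/20 - 17/6) = -39*907111/19683 + (-18/20 - 17/6) = -11792443/6561 + (-18*1/20 - 17*⅙) = -11792443/6561 + (-9/10 - 17/6) = -11792443/6561 - 56/15 = -59084687/32805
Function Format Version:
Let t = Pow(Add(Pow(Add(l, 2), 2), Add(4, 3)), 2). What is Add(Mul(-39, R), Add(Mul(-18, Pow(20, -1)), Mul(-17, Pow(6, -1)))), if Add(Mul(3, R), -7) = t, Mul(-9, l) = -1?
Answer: Rational(-59084687, 32805) ≈ -1801.1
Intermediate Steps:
l = Rational(1, 9) (l = Mul(Rational(-1, 9), -1) = Rational(1, 9) ≈ 0.11111)
t = Rational(861184, 6561) (t = Pow(Add(Pow(Add(Rational(1, 9), 2), 2), Add(4, 3)), 2) = Pow(Add(Pow(Rational(19, 9), 2), 7), 2) = Pow(Add(Rational(361, 81), 7), 2) = Pow(Rational(928, 81), 2) = Rational(861184, 6561) ≈ 131.26)
R = Rational(907111, 19683) (R = Add(Rational(7, 3), Mul(Rational(1, 3), Rational(861184, 6561))) = Add(Rational(7, 3), Rational(861184, 19683)) = Rational(907111, 19683) ≈ 46.086)
Add(Mul(-39, R), Add(Mul(-18, Pow(20, -1)), Mul(-17, Pow(6, -1)))) = Add(Mul(-39, Rational(907111, 19683)), Add(Mul(-18, Pow(20, -1)), Mul(-17, Pow(6, -1)))) = Add(Rational(-11792443, 6561), Add(Mul(-18, Rational(1, 20)), Mul(-17, Rational(1, 6)))) = Add(Rational(-11792443, 6561), Add(Rational(-9, 10), Rational(-17, 6))) = Add(Rational(-11792443, 6561), Rational(-56, 15)) = Rational(-59084687, 32805)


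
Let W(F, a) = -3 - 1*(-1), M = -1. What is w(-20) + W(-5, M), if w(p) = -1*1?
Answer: -3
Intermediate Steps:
w(p) = -1
W(F, a) = -2 (W(F, a) = -3 + 1 = -2)
w(-20) + W(-5, M) = -1 - 2 = -3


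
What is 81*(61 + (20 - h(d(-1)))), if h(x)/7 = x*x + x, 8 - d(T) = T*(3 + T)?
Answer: -55809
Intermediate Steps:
d(T) = 8 - T*(3 + T)
h(x) = 7*x + 7*x² (h(x) = 7*(x*x + x) = 7*(x² + x) = 7*(x + x²) = 7*x + 7*x²)
81*(61 + (20 - h(d(-1)))) = 81*(61 + (20 - 7*(8 - 1*(-1)² - 3*(-1))*(1 + (8 - 1*(-1)² - 3*(-1))))) = 81*(61 + (20 - 7*(8 - 1*1 + 3)*(1 + (8 - 1*1 + 3)))) = 81*(61 + (20 - 7*(8 - 1 + 3)*(1 + (8 - 1 + 3)))) = 81*(61 + (20 - 7*10*(1 + 10))) = 81*(61 + (20 - 7*10*11)) = 81*(61 + (20 - 1*770)) = 81*(61 + (20 - 770)) = 81*(61 - 750) = 81*(-689) = -55809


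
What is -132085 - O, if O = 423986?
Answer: -556071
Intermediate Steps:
-132085 - O = -132085 - 1*423986 = -132085 - 423986 = -556071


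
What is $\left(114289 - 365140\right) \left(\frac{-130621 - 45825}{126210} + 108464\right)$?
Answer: $- \frac{572319273801649}{21035} \approx -2.7208 \cdot 10^{10}$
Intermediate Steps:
$\left(114289 - 365140\right) \left(\frac{-130621 - 45825}{126210} + 108464\right) = - 250851 \left(\left(-176446\right) \frac{1}{126210} + 108464\right) = - 250851 \left(- \frac{88223}{63105} + 108464\right) = \left(-250851\right) \frac{6844532497}{63105} = - \frac{572319273801649}{21035}$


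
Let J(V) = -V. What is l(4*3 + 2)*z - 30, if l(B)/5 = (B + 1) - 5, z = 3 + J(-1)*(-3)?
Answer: -30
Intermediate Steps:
z = 0 (z = 3 - 1*(-1)*(-3) = 3 + 1*(-3) = 3 - 3 = 0)
l(B) = -20 + 5*B (l(B) = 5*((B + 1) - 5) = 5*((1 + B) - 5) = 5*(-4 + B) = -20 + 5*B)
l(4*3 + 2)*z - 30 = (-20 + 5*(4*3 + 2))*0 - 30 = (-20 + 5*(12 + 2))*0 - 30 = (-20 + 5*14)*0 - 30 = (-20 + 70)*0 - 30 = 50*0 - 30 = 0 - 30 = -30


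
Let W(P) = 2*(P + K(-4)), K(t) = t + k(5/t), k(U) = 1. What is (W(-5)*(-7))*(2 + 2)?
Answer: 448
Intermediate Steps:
K(t) = 1 + t (K(t) = t + 1 = 1 + t)
W(P) = -6 + 2*P (W(P) = 2*(P + (1 - 4)) = 2*(P - 3) = 2*(-3 + P) = -6 + 2*P)
(W(-5)*(-7))*(2 + 2) = ((-6 + 2*(-5))*(-7))*(2 + 2) = ((-6 - 10)*(-7))*4 = -16*(-7)*4 = 112*4 = 448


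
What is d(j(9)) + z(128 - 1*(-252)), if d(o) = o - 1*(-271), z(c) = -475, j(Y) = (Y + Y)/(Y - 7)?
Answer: -195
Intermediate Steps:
j(Y) = 2*Y/(-7 + Y) (j(Y) = (2*Y)/(-7 + Y) = 2*Y/(-7 + Y))
d(o) = 271 + o (d(o) = o + 271 = 271 + o)
d(j(9)) + z(128 - 1*(-252)) = (271 + 2*9/(-7 + 9)) - 475 = (271 + 2*9/2) - 475 = (271 + 2*9*(½)) - 475 = (271 + 9) - 475 = 280 - 475 = -195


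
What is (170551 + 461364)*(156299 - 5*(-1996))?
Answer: 105074194285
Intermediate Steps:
(170551 + 461364)*(156299 - 5*(-1996)) = 631915*(156299 + 9980) = 631915*166279 = 105074194285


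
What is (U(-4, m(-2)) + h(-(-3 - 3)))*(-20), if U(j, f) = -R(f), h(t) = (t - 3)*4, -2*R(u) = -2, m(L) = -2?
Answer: -220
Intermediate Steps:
R(u) = 1 (R(u) = -½*(-2) = 1)
h(t) = -12 + 4*t (h(t) = (-3 + t)*4 = -12 + 4*t)
U(j, f) = -1 (U(j, f) = -1*1 = -1)
(U(-4, m(-2)) + h(-(-3 - 3)))*(-20) = (-1 + (-12 + 4*(-(-3 - 3))))*(-20) = (-1 + (-12 + 4*(-1*(-6))))*(-20) = (-1 + (-12 + 4*6))*(-20) = (-1 + (-12 + 24))*(-20) = (-1 + 12)*(-20) = 11*(-20) = -220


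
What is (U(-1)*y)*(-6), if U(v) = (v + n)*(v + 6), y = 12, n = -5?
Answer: 2160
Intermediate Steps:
U(v) = (-5 + v)*(6 + v) (U(v) = (v - 5)*(v + 6) = (-5 + v)*(6 + v))
(U(-1)*y)*(-6) = ((-30 - 1 + (-1)²)*12)*(-6) = ((-30 - 1 + 1)*12)*(-6) = -30*12*(-6) = -360*(-6) = 2160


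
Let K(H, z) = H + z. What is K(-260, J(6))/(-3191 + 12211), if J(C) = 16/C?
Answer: -193/6765 ≈ -0.028529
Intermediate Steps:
K(-260, J(6))/(-3191 + 12211) = (-260 + 16/6)/(-3191 + 12211) = (-260 + 16*(⅙))/9020 = (-260 + 8/3)*(1/9020) = -772/3*1/9020 = -193/6765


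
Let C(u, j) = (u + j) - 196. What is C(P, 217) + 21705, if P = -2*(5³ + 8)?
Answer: 21460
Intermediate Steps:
P = -266 (P = -2*(125 + 8) = -2*133 = -266)
C(u, j) = -196 + j + u (C(u, j) = (j + u) - 196 = -196 + j + u)
C(P, 217) + 21705 = (-196 + 217 - 266) + 21705 = -245 + 21705 = 21460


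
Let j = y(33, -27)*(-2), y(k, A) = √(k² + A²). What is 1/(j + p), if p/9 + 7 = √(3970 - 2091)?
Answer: 1/(3*(-21 - 2*√202 + 3*√1879)) ≈ 0.0041348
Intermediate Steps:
p = -63 + 9*√1879 (p = -63 + 9*√(3970 - 2091) = -63 + 9*√1879 ≈ 327.13)
y(k, A) = √(A² + k²)
j = -6*√202 (j = √((-27)² + 33²)*(-2) = √(729 + 1089)*(-2) = √1818*(-2) = (3*√202)*(-2) = -6*√202 ≈ -85.276)
1/(j + p) = 1/(-6*√202 + (-63 + 9*√1879)) = 1/(-63 - 6*√202 + 9*√1879)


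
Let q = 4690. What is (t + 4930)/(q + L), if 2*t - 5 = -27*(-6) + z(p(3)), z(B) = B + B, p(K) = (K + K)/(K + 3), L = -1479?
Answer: 10029/6422 ≈ 1.5617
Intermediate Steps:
p(K) = 2*K/(3 + K) (p(K) = (2*K)/(3 + K) = 2*K/(3 + K))
z(B) = 2*B
t = 169/2 (t = 5/2 + (-27*(-6) + 2*(2*3/(3 + 3)))/2 = 5/2 + (162 + 2*(2*3/6))/2 = 5/2 + (162 + 2*(2*3*(⅙)))/2 = 5/2 + (162 + 2*1)/2 = 5/2 + (162 + 2)/2 = 5/2 + (½)*164 = 5/2 + 82 = 169/2 ≈ 84.500)
(t + 4930)/(q + L) = (169/2 + 4930)/(4690 - 1479) = (10029/2)/3211 = (10029/2)*(1/3211) = 10029/6422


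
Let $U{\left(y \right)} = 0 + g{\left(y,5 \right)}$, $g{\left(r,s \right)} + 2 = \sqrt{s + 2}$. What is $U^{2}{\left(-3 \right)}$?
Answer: $\left(2 - \sqrt{7}\right)^{2} \approx 0.41699$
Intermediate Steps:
$g{\left(r,s \right)} = -2 + \sqrt{2 + s}$ ($g{\left(r,s \right)} = -2 + \sqrt{s + 2} = -2 + \sqrt{2 + s}$)
$U{\left(y \right)} = -2 + \sqrt{7}$ ($U{\left(y \right)} = 0 - \left(2 - \sqrt{2 + 5}\right) = 0 - \left(2 - \sqrt{7}\right) = -2 + \sqrt{7}$)
$U^{2}{\left(-3 \right)} = \left(-2 + \sqrt{7}\right)^{2}$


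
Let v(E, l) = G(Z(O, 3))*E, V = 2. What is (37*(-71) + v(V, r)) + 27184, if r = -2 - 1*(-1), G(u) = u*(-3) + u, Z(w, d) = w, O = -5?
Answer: 24577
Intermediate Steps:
G(u) = -2*u (G(u) = -3*u + u = -2*u)
r = -1 (r = -2 + 1 = -1)
v(E, l) = 10*E (v(E, l) = (-2*(-5))*E = 10*E)
(37*(-71) + v(V, r)) + 27184 = (37*(-71) + 10*2) + 27184 = (-2627 + 20) + 27184 = -2607 + 27184 = 24577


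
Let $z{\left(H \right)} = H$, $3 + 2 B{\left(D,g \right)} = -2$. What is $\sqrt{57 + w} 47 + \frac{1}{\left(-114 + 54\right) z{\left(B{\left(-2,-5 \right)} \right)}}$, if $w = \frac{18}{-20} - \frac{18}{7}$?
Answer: $\frac{1}{150} + \frac{47 \sqrt{262290}}{70} \approx 343.87$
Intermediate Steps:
$B{\left(D,g \right)} = - \frac{5}{2}$ ($B{\left(D,g \right)} = - \frac{3}{2} + \frac{1}{2} \left(-2\right) = - \frac{3}{2} - 1 = - \frac{5}{2}$)
$w = - \frac{243}{70}$ ($w = 18 \left(- \frac{1}{20}\right) - \frac{18}{7} = - \frac{9}{10} - \frac{18}{7} = - \frac{243}{70} \approx -3.4714$)
$\sqrt{57 + w} 47 + \frac{1}{\left(-114 + 54\right) z{\left(B{\left(-2,-5 \right)} \right)}} = \sqrt{57 - \frac{243}{70}} \cdot 47 + \frac{1}{\left(-114 + 54\right) \left(- \frac{5}{2}\right)} = \sqrt{\frac{3747}{70}} \cdot 47 + \frac{1}{-60} \left(- \frac{2}{5}\right) = \frac{\sqrt{262290}}{70} \cdot 47 - - \frac{1}{150} = \frac{47 \sqrt{262290}}{70} + \frac{1}{150} = \frac{1}{150} + \frac{47 \sqrt{262290}}{70}$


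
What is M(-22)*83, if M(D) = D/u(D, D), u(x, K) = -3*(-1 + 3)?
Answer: 913/3 ≈ 304.33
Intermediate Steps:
u(x, K) = -6 (u(x, K) = -3*2 = -6)
M(D) = -D/6 (M(D) = D/(-6) = D*(-⅙) = -D/6)
M(-22)*83 = -⅙*(-22)*83 = (11/3)*83 = 913/3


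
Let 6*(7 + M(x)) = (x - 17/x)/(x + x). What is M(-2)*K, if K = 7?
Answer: -2443/48 ≈ -50.896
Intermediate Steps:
M(x) = -7 + (x - 17/x)/(12*x) (M(x) = -7 + ((x - 17/x)/(x + x))/6 = -7 + ((x - 17/x)/((2*x)))/6 = -7 + ((x - 17/x)*(1/(2*x)))/6 = -7 + ((x - 17/x)/(2*x))/6 = -7 + (x - 17/x)/(12*x))
M(-2)*K = (-83/12 - 17/12/(-2)²)*7 = (-83/12 - 17/12*¼)*7 = (-83/12 - 17/48)*7 = -349/48*7 = -2443/48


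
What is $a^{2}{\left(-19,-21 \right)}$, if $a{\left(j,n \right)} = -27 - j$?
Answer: $64$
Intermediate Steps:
$a^{2}{\left(-19,-21 \right)} = \left(-27 - -19\right)^{2} = \left(-27 + 19\right)^{2} = \left(-8\right)^{2} = 64$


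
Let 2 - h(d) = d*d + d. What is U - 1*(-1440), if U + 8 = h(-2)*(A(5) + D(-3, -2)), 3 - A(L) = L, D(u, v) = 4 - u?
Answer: 1432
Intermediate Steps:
h(d) = 2 - d - d² (h(d) = 2 - (d*d + d) = 2 - (d² + d) = 2 - (d + d²) = 2 + (-d - d²) = 2 - d - d²)
A(L) = 3 - L
U = -8 (U = -8 + (2 - 1*(-2) - 1*(-2)²)*((3 - 1*5) + (4 - 1*(-3))) = -8 + (2 + 2 - 1*4)*((3 - 5) + (4 + 3)) = -8 + (2 + 2 - 4)*(-2 + 7) = -8 + 0*5 = -8 + 0 = -8)
U - 1*(-1440) = -8 - 1*(-1440) = -8 + 1440 = 1432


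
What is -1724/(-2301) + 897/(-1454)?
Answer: 442699/3345654 ≈ 0.13232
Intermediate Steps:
-1724/(-2301) + 897/(-1454) = -1724*(-1/2301) + 897*(-1/1454) = 1724/2301 - 897/1454 = 442699/3345654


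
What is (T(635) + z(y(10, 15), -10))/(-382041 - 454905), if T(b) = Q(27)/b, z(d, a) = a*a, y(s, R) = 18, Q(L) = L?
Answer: -63527/531460710 ≈ -0.00011953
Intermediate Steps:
z(d, a) = a²
T(b) = 27/b
(T(635) + z(y(10, 15), -10))/(-382041 - 454905) = (27/635 + (-10)²)/(-382041 - 454905) = (27*(1/635) + 100)/(-836946) = (27/635 + 100)*(-1/836946) = (63527/635)*(-1/836946) = -63527/531460710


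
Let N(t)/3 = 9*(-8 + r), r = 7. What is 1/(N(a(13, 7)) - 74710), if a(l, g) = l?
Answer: -1/74737 ≈ -1.3380e-5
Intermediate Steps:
N(t) = -27 (N(t) = 3*(9*(-8 + 7)) = 3*(9*(-1)) = 3*(-9) = -27)
1/(N(a(13, 7)) - 74710) = 1/(-27 - 74710) = 1/(-74737) = -1/74737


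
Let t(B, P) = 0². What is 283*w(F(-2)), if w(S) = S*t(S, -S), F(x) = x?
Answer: 0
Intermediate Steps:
t(B, P) = 0
w(S) = 0 (w(S) = S*0 = 0)
283*w(F(-2)) = 283*0 = 0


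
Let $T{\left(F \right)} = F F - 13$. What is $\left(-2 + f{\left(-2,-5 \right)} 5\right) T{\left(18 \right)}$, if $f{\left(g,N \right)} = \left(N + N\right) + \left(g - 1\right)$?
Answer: $-20837$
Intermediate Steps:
$T{\left(F \right)} = -13 + F^{2}$ ($T{\left(F \right)} = F^{2} - 13 = -13 + F^{2}$)
$f{\left(g,N \right)} = -1 + g + 2 N$ ($f{\left(g,N \right)} = 2 N + \left(-1 + g\right) = -1 + g + 2 N$)
$\left(-2 + f{\left(-2,-5 \right)} 5\right) T{\left(18 \right)} = \left(-2 + \left(-1 - 2 + 2 \left(-5\right)\right) 5\right) \left(-13 + 18^{2}\right) = \left(-2 + \left(-1 - 2 - 10\right) 5\right) \left(-13 + 324\right) = \left(-2 - 65\right) 311 = \left(-67\right) 311 = -20837$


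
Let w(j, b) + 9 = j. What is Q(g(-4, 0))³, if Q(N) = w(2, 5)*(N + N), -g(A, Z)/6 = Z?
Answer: 0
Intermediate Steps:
w(j, b) = -9 + j
g(A, Z) = -6*Z
Q(N) = -14*N (Q(N) = (-9 + 2)*(N + N) = -14*N)
Q(g(-4, 0))³ = (-(-84)*0)³ = (-14*0)³ = 0³ = 0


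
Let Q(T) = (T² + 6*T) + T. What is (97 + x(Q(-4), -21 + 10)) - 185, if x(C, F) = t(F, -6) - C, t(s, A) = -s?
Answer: -65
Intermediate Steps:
Q(T) = T² + 7*T
x(C, F) = -C - F (x(C, F) = -F - C = -C - F)
(97 + x(Q(-4), -21 + 10)) - 185 = (97 + (-(-4)*(7 - 4) - (-21 + 10))) - 185 = (97 + (-(-4)*3 - 1*(-11))) - 185 = (97 + (-1*(-12) + 11)) - 185 = (97 + (12 + 11)) - 185 = (97 + 23) - 185 = 120 - 185 = -65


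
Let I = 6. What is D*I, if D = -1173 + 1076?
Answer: -582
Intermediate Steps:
D = -97
D*I = -97*6 = -582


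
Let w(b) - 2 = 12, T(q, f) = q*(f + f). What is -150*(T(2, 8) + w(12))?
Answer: -6900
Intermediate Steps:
T(q, f) = 2*f*q (T(q, f) = q*(2*f) = 2*f*q)
w(b) = 14 (w(b) = 2 + 12 = 14)
-150*(T(2, 8) + w(12)) = -150*(2*8*2 + 14) = -150*(32 + 14) = -150*46 = -6900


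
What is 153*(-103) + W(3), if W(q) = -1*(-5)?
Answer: -15754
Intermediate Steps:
W(q) = 5
153*(-103) + W(3) = 153*(-103) + 5 = -15759 + 5 = -15754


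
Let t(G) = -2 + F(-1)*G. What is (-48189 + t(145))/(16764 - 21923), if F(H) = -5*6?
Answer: 52541/5159 ≈ 10.184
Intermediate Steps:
F(H) = -30
t(G) = -2 - 30*G
(-48189 + t(145))/(16764 - 21923) = (-48189 + (-2 - 30*145))/(16764 - 21923) = (-48189 + (-2 - 4350))/(-5159) = (-48189 - 4352)*(-1/5159) = -52541*(-1/5159) = 52541/5159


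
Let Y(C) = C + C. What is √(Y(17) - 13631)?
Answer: I*√13597 ≈ 116.61*I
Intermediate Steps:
Y(C) = 2*C
√(Y(17) - 13631) = √(2*17 - 13631) = √(34 - 13631) = √(-13597) = I*√13597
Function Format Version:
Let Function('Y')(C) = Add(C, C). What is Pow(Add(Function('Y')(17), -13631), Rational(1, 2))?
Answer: Mul(I, Pow(13597, Rational(1, 2))) ≈ Mul(116.61, I)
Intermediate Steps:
Function('Y')(C) = Mul(2, C)
Pow(Add(Function('Y')(17), -13631), Rational(1, 2)) = Pow(Add(Mul(2, 17), -13631), Rational(1, 2)) = Pow(Add(34, -13631), Rational(1, 2)) = Pow(-13597, Rational(1, 2)) = Mul(I, Pow(13597, Rational(1, 2)))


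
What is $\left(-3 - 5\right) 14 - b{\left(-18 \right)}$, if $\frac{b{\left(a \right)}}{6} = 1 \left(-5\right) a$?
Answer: $-652$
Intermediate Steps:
$b{\left(a \right)} = - 30 a$ ($b{\left(a \right)} = 6 \cdot 1 \left(-5\right) a = 6 \left(- 5 a\right) = - 30 a$)
$\left(-3 - 5\right) 14 - b{\left(-18 \right)} = \left(-3 - 5\right) 14 - \left(-30\right) \left(-18\right) = \left(-8\right) 14 - 540 = -112 - 540 = -652$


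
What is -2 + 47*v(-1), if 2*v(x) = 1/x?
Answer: -51/2 ≈ -25.500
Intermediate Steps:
v(x) = 1/(2*x)
-2 + 47*v(-1) = -2 + 47*((1/2)/(-1)) = -2 + 47*((1/2)*(-1)) = -2 + 47*(-1/2) = -2 - 47/2 = -51/2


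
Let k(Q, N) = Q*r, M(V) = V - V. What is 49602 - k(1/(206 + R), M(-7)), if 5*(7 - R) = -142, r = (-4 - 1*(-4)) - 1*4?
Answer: 59869634/1207 ≈ 49602.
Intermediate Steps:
r = -4 (r = (-4 + 4) - 4 = 0 - 4 = -4)
R = 177/5 (R = 7 - ⅕*(-142) = 7 + 142/5 = 177/5 ≈ 35.400)
M(V) = 0
k(Q, N) = -4*Q (k(Q, N) = Q*(-4) = -4*Q)
49602 - k(1/(206 + R), M(-7)) = 49602 - (-4)/(206 + 177/5) = 49602 - (-4)/1207/5 = 49602 - (-4)*5/1207 = 49602 - 1*(-20/1207) = 49602 + 20/1207 = 59869634/1207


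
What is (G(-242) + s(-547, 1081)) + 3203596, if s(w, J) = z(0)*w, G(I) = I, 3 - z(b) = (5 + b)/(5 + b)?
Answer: 3202260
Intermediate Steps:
z(b) = 2 (z(b) = 3 - (5 + b)/(5 + b) = 3 - 1*1 = 3 - 1 = 2)
s(w, J) = 2*w
(G(-242) + s(-547, 1081)) + 3203596 = (-242 + 2*(-547)) + 3203596 = (-242 - 1094) + 3203596 = -1336 + 3203596 = 3202260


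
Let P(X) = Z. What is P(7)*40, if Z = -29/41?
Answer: -1160/41 ≈ -28.293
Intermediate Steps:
Z = -29/41 (Z = -29*1/41 = -29/41 ≈ -0.70732)
P(X) = -29/41
P(7)*40 = -29/41*40 = -1160/41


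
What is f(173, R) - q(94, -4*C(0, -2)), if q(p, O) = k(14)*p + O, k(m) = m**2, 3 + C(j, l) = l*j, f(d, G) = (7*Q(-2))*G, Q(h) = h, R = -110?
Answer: -16896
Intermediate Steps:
f(d, G) = -14*G (f(d, G) = (7*(-2))*G = -14*G)
C(j, l) = -3 + j*l (C(j, l) = -3 + l*j = -3 + j*l)
q(p, O) = O + 196*p (q(p, O) = 14**2*p + O = 196*p + O = O + 196*p)
f(173, R) - q(94, -4*C(0, -2)) = -14*(-110) - (-4*(-3 + 0*(-2)) + 196*94) = 1540 - (-4*(-3 + 0) + 18424) = 1540 - (-4*(-3) + 18424) = 1540 - (12 + 18424) = 1540 - 1*18436 = 1540 - 18436 = -16896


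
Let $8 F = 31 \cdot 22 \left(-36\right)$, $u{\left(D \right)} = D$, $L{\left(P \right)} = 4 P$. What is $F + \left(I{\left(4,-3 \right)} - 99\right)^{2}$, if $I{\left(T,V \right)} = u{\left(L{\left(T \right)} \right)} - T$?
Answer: $4500$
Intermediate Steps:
$I{\left(T,V \right)} = 3 T$ ($I{\left(T,V \right)} = 4 T - T = 3 T$)
$F = -3069$ ($F = \frac{31 \cdot 22 \left(-36\right)}{8} = \frac{682 \left(-36\right)}{8} = \frac{1}{8} \left(-24552\right) = -3069$)
$F + \left(I{\left(4,-3 \right)} - 99\right)^{2} = -3069 + \left(3 \cdot 4 - 99\right)^{2} = -3069 + \left(12 - 99\right)^{2} = -3069 + \left(-87\right)^{2} = -3069 + 7569 = 4500$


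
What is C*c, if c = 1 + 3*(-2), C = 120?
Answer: -600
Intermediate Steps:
c = -5 (c = 1 - 6 = -5)
C*c = 120*(-5) = -600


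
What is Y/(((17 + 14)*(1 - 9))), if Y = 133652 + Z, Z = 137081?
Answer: -270733/248 ≈ -1091.7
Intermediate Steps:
Y = 270733 (Y = 133652 + 137081 = 270733)
Y/(((17 + 14)*(1 - 9))) = 270733/((17 + 14)*(1 - 9)) = 270733/(31*(-8)) = 270733/(-248) = -1/248*270733 = -270733/248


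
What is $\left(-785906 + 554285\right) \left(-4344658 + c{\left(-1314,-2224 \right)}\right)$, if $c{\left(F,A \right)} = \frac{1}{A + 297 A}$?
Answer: $\frac{666936636420372357}{662752} \approx 1.0063 \cdot 10^{12}$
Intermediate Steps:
$c{\left(F,A \right)} = \frac{1}{298 A}$
$\left(-785906 + 554285\right) \left(-4344658 + c{\left(-1314,-2224 \right)}\right) = \left(-785906 + 554285\right) \left(-4344658 + \frac{1}{298 \left(-2224\right)}\right) = - 231621 \left(-4344658 + \frac{1}{298} \left(- \frac{1}{2224}\right)\right) = - 231621 \left(-4344658 - \frac{1}{662752}\right) = \left(-231621\right) \left(- \frac{2879430778817}{662752}\right) = \frac{666936636420372357}{662752}$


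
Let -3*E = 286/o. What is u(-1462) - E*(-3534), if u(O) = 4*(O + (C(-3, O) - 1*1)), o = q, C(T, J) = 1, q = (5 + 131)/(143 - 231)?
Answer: 3606572/17 ≈ 2.1215e+5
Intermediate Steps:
q = -17/11 (q = 136/(-88) = 136*(-1/88) = -17/11 ≈ -1.5455)
o = -17/11 ≈ -1.5455
E = 3146/51 (E = -286/(3*(-17/11)) = -286*(-11)/(3*17) = -1/3*(-3146/17) = 3146/51 ≈ 61.686)
u(O) = 4*O (u(O) = 4*(O + (1 - 1*1)) = 4*(O + (1 - 1)) = 4*(O + 0) = 4*O)
u(-1462) - E*(-3534) = 4*(-1462) - 3146*(-3534)/51 = -5848 - 1*(-3705988/17) = -5848 + 3705988/17 = 3606572/17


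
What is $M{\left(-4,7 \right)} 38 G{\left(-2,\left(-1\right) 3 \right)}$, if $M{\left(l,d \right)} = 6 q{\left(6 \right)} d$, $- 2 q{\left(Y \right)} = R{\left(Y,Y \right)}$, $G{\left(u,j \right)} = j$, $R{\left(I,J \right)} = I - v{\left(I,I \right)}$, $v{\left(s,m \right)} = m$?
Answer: $0$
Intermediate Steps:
$R{\left(I,J \right)} = 0$ ($R{\left(I,J \right)} = I - I = 0$)
$q{\left(Y \right)} = 0$ ($q{\left(Y \right)} = \left(- \frac{1}{2}\right) 0 = 0$)
$M{\left(l,d \right)} = 0$ ($M{\left(l,d \right)} = 6 \cdot 0 d = 0 d = 0$)
$M{\left(-4,7 \right)} 38 G{\left(-2,\left(-1\right) 3 \right)} = 0 \cdot 38 \left(\left(-1\right) 3\right) = 0 \left(-3\right) = 0$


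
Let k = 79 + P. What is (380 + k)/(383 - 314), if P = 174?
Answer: 211/23 ≈ 9.1739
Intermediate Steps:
k = 253 (k = 79 + 174 = 253)
(380 + k)/(383 - 314) = (380 + 253)/(383 - 314) = 633/69 = 633*(1/69) = 211/23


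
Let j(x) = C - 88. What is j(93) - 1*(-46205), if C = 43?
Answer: 46160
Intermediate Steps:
j(x) = -45 (j(x) = 43 - 88 = -45)
j(93) - 1*(-46205) = -45 - 1*(-46205) = -45 + 46205 = 46160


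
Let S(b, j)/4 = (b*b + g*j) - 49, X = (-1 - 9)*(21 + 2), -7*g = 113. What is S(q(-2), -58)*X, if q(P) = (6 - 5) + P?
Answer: -5720560/7 ≈ -8.1722e+5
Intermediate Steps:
g = -113/7 (g = -⅐*113 = -113/7 ≈ -16.143)
q(P) = 1 + P
X = -230 (X = -10*23 = -230)
S(b, j) = -196 + 4*b² - 452*j/7 (S(b, j) = 4*((b*b - 113*j/7) - 49) = 4*((b² - 113*j/7) - 49) = 4*(-49 + b² - 113*j/7) = -196 + 4*b² - 452*j/7)
S(q(-2), -58)*X = (-196 + 4*(1 - 2)² - 452/7*(-58))*(-230) = (-196 + 4*(-1)² + 26216/7)*(-230) = (-196 + 4*1 + 26216/7)*(-230) = (-196 + 4 + 26216/7)*(-230) = (24872/7)*(-230) = -5720560/7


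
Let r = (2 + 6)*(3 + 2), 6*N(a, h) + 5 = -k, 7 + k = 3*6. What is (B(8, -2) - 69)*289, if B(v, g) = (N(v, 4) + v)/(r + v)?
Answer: -179180/9 ≈ -19909.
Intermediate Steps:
k = 11 (k = -7 + 3*6 = -7 + 18 = 11)
N(a, h) = -8/3 (N(a, h) = -5/6 + (-1*11)/6 = -5/6 + (1/6)*(-11) = -5/6 - 11/6 = -8/3)
r = 40 (r = 8*5 = 40)
B(v, g) = (-8/3 + v)/(40 + v)
(B(8, -2) - 69)*289 = ((-8/3 + 8)/(40 + 8) - 69)*289 = ((16/3)/48 - 69)*289 = ((1/48)*(16/3) - 69)*289 = (1/9 - 69)*289 = -620/9*289 = -179180/9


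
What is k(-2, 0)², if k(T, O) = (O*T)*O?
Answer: 0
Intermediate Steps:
k(T, O) = T*O²
k(-2, 0)² = (-2*0²)² = (-2*0)² = 0² = 0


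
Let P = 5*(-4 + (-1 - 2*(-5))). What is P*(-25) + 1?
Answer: -624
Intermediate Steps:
P = 25 (P = 5*(-4 + (-1 + 10)) = 5*(-4 + 9) = 5*5 = 25)
P*(-25) + 1 = 25*(-25) + 1 = -625 + 1 = -624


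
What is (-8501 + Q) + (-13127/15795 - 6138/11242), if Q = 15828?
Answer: 59126897413/8071245 ≈ 7325.6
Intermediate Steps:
(-8501 + Q) + (-13127/15795 - 6138/11242) = (-8501 + 15828) + (-13127/15795 - 6138/11242) = 7327 + (-13127*1/15795 - 6138*1/11242) = 7327 + (-13127/15795 - 279/511) = 7327 - 11114702/8071245 = 59126897413/8071245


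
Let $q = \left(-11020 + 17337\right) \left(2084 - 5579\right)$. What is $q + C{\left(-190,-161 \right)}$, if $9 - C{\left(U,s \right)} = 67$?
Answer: $-22077973$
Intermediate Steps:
$C{\left(U,s \right)} = -58$ ($C{\left(U,s \right)} = 9 - 67 = -58$)
$q = -22077915$ ($q = 6317 \left(-3495\right) = -22077915$)
$q + C{\left(-190,-161 \right)} = -22077915 - 58 = -22077973$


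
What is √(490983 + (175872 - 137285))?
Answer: √529570 ≈ 727.72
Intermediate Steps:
√(490983 + (175872 - 137285)) = √(490983 + 38587) = √529570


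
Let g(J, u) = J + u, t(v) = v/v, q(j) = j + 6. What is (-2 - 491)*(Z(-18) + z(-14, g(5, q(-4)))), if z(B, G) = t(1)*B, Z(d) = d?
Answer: 15776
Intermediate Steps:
q(j) = 6 + j
t(v) = 1
z(B, G) = B (z(B, G) = 1*B = B)
(-2 - 491)*(Z(-18) + z(-14, g(5, q(-4)))) = (-2 - 491)*(-18 - 14) = -493*(-32) = 15776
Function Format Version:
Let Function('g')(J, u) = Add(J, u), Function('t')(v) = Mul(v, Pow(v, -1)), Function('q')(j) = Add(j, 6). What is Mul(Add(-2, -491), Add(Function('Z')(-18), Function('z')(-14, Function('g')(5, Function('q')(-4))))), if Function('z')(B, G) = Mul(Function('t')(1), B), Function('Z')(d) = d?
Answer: 15776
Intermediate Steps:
Function('q')(j) = Add(6, j)
Function('t')(v) = 1
Function('z')(B, G) = B (Function('z')(B, G) = Mul(1, B) = B)
Mul(Add(-2, -491), Add(Function('Z')(-18), Function('z')(-14, Function('g')(5, Function('q')(-4))))) = Mul(Add(-2, -491), Add(-18, -14)) = Mul(-493, -32) = 15776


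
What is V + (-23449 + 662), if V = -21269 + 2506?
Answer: -41550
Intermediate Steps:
V = -18763
V + (-23449 + 662) = -18763 + (-23449 + 662) = -18763 - 22787 = -41550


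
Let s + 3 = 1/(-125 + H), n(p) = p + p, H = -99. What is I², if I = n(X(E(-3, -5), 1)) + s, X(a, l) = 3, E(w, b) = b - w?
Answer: 450241/50176 ≈ 8.9732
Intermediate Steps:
n(p) = 2*p
s = -673/224 (s = -3 + 1/(-125 - 99) = -3 + 1/(-224) = -3 - 1/224 = -673/224 ≈ -3.0045)
I = 671/224 (I = 2*3 - 673/224 = 6 - 673/224 = 671/224 ≈ 2.9955)
I² = (671/224)² = 450241/50176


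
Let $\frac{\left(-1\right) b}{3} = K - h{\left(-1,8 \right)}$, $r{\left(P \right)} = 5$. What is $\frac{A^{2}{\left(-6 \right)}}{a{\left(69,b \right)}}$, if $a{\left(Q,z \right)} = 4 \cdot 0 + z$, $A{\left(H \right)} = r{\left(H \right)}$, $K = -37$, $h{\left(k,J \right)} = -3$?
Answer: $\frac{25}{102} \approx 0.2451$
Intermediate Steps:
$b = 102$ ($b = - 3 \left(-37 - -3\right) = - 3 \left(-37 + 3\right) = \left(-3\right) \left(-34\right) = 102$)
$A{\left(H \right)} = 5$
$a{\left(Q,z \right)} = z$ ($a{\left(Q,z \right)} = 0 + z = z$)
$\frac{A^{2}{\left(-6 \right)}}{a{\left(69,b \right)}} = \frac{5^{2}}{102} = 25 \cdot \frac{1}{102} = \frac{25}{102}$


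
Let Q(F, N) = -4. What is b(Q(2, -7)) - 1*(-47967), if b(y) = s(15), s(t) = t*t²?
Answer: 51342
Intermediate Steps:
s(t) = t³
b(y) = 3375 (b(y) = 15³ = 3375)
b(Q(2, -7)) - 1*(-47967) = 3375 - 1*(-47967) = 3375 + 47967 = 51342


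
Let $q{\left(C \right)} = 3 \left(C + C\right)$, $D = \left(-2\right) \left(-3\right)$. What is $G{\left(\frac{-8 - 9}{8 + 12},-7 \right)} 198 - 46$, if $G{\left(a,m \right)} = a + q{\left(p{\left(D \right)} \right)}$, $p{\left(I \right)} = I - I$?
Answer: $- \frac{2143}{10} \approx -214.3$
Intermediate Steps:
$D = 6$
$p{\left(I \right)} = 0$
$q{\left(C \right)} = 6 C$ ($q{\left(C \right)} = 3 \cdot 2 C = 6 C$)
$G{\left(a,m \right)} = a$ ($G{\left(a,m \right)} = a + 6 \cdot 0 = a + 0 = a$)
$G{\left(\frac{-8 - 9}{8 + 12},-7 \right)} 198 - 46 = \frac{-8 - 9}{8 + 12} \cdot 198 - 46 = - \frac{17}{20} \cdot 198 - 46 = \left(-17\right) \frac{1}{20} \cdot 198 - 46 = \left(- \frac{17}{20}\right) 198 - 46 = - \frac{1683}{10} - 46 = - \frac{2143}{10}$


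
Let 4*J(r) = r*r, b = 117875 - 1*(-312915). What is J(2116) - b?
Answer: 688574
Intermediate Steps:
b = 430790 (b = 117875 + 312915 = 430790)
J(r) = r**2/4 (J(r) = (r*r)/4 = r**2/4)
J(2116) - b = (1/4)*2116**2 - 1*430790 = (1/4)*4477456 - 430790 = 1119364 - 430790 = 688574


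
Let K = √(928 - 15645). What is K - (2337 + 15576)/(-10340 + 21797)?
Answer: -5971/3819 + I*√14717 ≈ -1.5635 + 121.31*I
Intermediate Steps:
K = I*√14717 (K = √(-14717) = I*√14717 ≈ 121.31*I)
K - (2337 + 15576)/(-10340 + 21797) = I*√14717 - (2337 + 15576)/(-10340 + 21797) = I*√14717 - 17913/11457 = I*√14717 - 1*5971/3819 = I*√14717 - 5971/3819 = -5971/3819 + I*√14717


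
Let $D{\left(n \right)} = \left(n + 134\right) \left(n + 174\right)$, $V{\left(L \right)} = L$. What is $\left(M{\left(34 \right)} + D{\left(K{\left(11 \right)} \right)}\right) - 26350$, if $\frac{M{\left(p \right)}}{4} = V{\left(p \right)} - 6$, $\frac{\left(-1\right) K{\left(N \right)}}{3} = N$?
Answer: $-11997$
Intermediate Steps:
$K{\left(N \right)} = - 3 N$
$D{\left(n \right)} = \left(134 + n\right) \left(174 + n\right)$
$M{\left(p \right)} = -24 + 4 p$ ($M{\left(p \right)} = 4 \left(p - 6\right) = 4 \left(-6 + p\right) = -24 + 4 p$)
$\left(M{\left(34 \right)} + D{\left(K{\left(11 \right)} \right)}\right) - 26350 = \left(\left(-24 + 4 \cdot 34\right) + \left(23316 + \left(\left(-3\right) 11\right)^{2} + 308 \left(\left(-3\right) 11\right)\right)\right) - 26350 = \left(\left(-24 + 136\right) + \left(23316 + \left(-33\right)^{2} + 308 \left(-33\right)\right)\right) - 26350 = \left(112 + \left(23316 + 1089 - 10164\right)\right) - 26350 = \left(112 + 14241\right) - 26350 = 14353 - 26350 = -11997$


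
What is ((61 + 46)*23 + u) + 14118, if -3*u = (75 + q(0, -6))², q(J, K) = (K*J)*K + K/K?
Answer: 43961/3 ≈ 14654.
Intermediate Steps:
q(J, K) = 1 + J*K² (q(J, K) = (J*K)*K + 1 = J*K² + 1 = 1 + J*K²)
u = -5776/3 (u = -(75 + (1 + 0*(-6)²))²/3 = -(75 + (1 + 0*36))²/3 = -(75 + (1 + 0))²/3 = -(75 + 1)²/3 = -⅓*76² = -⅓*5776 = -5776/3 ≈ -1925.3)
((61 + 46)*23 + u) + 14118 = ((61 + 46)*23 - 5776/3) + 14118 = (107*23 - 5776/3) + 14118 = (2461 - 5776/3) + 14118 = 1607/3 + 14118 = 43961/3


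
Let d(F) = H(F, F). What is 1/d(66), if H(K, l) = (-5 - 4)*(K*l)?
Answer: -1/39204 ≈ -2.5508e-5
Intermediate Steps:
H(K, l) = -9*K*l
d(F) = -9*F**2 (d(F) = -9*F*F = -9*F**2)
1/d(66) = 1/(-9*66**2) = 1/(-9*4356) = 1/(-39204) = -1/39204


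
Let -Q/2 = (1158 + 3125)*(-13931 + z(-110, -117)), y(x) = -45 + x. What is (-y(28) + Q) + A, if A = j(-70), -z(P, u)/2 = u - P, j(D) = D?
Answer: 119212969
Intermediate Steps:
z(P, u) = -2*u + 2*P (z(P, u) = -2*(u - P) = -2*u + 2*P)
A = -70
Q = 119213022 (Q = -2*(1158 + 3125)*(-13931 + (-2*(-117) + 2*(-110))) = -8566*(-13931 + (234 - 220)) = -8566*(-13931 + 14) = -8566*(-13917) = -2*(-59606511) = 119213022)
(-y(28) + Q) + A = (-(-45 + 28) + 119213022) - 70 = (-1*(-17) + 119213022) - 70 = (17 + 119213022) - 70 = 119213039 - 70 = 119212969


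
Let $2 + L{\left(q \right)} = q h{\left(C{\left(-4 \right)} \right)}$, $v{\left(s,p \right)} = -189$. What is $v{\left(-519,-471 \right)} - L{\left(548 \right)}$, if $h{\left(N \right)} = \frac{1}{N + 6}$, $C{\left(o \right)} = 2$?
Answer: $- \frac{511}{2} \approx -255.5$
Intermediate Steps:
$h{\left(N \right)} = \frac{1}{6 + N}$
$L{\left(q \right)} = -2 + \frac{q}{8}$ ($L{\left(q \right)} = -2 + \frac{q}{6 + 2} = -2 + \frac{q}{8}$)
$v{\left(-519,-471 \right)} - L{\left(548 \right)} = -189 - \left(-2 + \frac{1}{8} \cdot 548\right) = -189 - \left(-2 + \frac{137}{2}\right) = -189 - \frac{133}{2} = - \frac{511}{2}$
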